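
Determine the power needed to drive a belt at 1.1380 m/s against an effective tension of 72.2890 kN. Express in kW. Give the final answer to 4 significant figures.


P = Te * v = 72.2890 * 1.1380
P = 82.26 kW


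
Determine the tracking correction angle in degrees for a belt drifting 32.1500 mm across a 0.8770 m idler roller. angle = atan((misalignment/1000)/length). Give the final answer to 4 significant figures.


misalign_m = 32.1500 / 1000 = 0.032150 m
angle = atan(0.032150 / 0.8770)
angle = 2.099 deg


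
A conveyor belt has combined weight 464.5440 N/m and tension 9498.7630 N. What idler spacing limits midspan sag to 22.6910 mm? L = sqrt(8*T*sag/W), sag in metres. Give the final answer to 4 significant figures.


sag = 22.6910/1000 = 0.022691 m
L = sqrt(8 * 9498.7630 * 0.022691 / 464.5440)
L = 1.927 m


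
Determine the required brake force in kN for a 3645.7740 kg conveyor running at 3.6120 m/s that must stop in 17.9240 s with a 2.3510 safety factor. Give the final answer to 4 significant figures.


F = 3645.7740 * 3.6120 / 17.9240 * 2.3510 / 1000
F = 1.727 kN


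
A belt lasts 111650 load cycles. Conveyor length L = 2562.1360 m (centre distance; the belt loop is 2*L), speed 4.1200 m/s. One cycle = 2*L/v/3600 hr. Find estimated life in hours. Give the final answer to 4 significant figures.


cycle_time = 2 * 2562.1360 / 4.1200 / 3600 = 0.345488 hr
life = 111650 * 0.345488 = 38570 hours


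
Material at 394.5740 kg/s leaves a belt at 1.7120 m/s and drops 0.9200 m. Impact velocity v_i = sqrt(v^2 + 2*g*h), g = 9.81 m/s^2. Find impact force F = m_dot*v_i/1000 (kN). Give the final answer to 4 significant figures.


v_i = sqrt(1.7120^2 + 2*9.81*0.9200) = 4.58054 m/s
F = 394.5740 * 4.58054 / 1000
F = 1.807 kN


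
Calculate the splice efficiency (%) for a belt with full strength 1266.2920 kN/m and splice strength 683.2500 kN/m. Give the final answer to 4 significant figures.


Eff = 683.2500 / 1266.2920 * 100
Eff = 53.96 %


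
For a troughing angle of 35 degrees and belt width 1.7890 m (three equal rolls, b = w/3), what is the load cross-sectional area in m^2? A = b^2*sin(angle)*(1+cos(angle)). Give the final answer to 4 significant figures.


b = 1.7890/3 = 0.596333 m
A = 0.596333^2 * sin(35 deg) * (1 + cos(35 deg))
A = 0.3711 m^2


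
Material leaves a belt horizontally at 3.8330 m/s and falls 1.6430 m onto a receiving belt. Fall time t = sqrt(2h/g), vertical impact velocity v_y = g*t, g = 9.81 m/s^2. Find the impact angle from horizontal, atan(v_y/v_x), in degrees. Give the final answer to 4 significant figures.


t = sqrt(2*1.6430/9.81) = 0.578761 s
v_y = 9.81 * 0.578761 = 5.67765 m/s
angle = atan(5.67765 / 3.8330) = 55.98 deg


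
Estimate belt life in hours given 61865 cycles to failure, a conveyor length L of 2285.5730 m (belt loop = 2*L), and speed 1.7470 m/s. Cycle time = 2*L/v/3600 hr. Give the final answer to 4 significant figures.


cycle_time = 2 * 2285.5730 / 1.7470 / 3600 = 0.726825 hr
life = 61865 * 0.726825 = 44970 hours


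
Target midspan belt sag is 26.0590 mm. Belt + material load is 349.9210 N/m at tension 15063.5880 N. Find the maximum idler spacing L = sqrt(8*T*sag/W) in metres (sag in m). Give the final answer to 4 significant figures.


sag = 26.0590/1000 = 0.026059 m
L = sqrt(8 * 15063.5880 * 0.026059 / 349.9210)
L = 2.996 m


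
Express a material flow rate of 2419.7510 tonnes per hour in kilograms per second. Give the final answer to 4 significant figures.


m_dot = 2419.7510 * 1000 / 3600
m_dot = 672.2 kg/s


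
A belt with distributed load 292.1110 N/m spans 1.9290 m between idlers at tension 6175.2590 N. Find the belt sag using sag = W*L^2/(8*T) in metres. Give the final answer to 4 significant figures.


sag = 292.1110 * 1.9290^2 / (8 * 6175.2590)
sag = 0.02200 m


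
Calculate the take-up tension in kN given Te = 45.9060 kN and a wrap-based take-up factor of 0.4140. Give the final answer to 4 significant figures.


T_tu = 45.9060 * 0.4140
T_tu = 19.01 kN


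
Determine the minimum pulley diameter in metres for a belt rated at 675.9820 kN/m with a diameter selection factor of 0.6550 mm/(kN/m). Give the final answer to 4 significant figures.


D = 675.9820 * 0.6550 / 1000
D = 0.4428 m


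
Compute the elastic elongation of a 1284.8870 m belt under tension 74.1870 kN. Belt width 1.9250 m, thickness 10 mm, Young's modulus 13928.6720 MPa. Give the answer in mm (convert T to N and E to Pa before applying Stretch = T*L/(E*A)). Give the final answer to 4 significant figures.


A = 1.9250 * 0.01 = 0.01925 m^2
Stretch = 74.1870*1000 * 1284.8870 / (13928.6720e6 * 0.01925) * 1000
Stretch = 355.5 mm


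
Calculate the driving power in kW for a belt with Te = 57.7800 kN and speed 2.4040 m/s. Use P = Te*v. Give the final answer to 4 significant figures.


P = Te * v = 57.7800 * 2.4040
P = 138.9 kW


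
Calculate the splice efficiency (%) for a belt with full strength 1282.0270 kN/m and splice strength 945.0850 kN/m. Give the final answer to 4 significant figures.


Eff = 945.0850 / 1282.0270 * 100
Eff = 73.72 %


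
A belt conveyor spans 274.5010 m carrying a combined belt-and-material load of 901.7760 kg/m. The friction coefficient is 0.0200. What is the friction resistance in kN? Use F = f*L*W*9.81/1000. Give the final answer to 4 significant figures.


F = 0.0200 * 274.5010 * 901.7760 * 9.81 / 1000
F = 48.57 kN


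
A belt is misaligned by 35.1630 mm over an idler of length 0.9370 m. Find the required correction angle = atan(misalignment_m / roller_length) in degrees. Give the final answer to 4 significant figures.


misalign_m = 35.1630 / 1000 = 0.035163 m
angle = atan(0.035163 / 0.9370)
angle = 2.149 deg


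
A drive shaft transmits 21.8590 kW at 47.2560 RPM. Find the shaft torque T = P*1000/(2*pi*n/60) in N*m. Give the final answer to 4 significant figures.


omega = 2*pi*47.2560/60 = 4.94864 rad/s
T = 21.8590*1000 / 4.94864
T = 4417 N*m


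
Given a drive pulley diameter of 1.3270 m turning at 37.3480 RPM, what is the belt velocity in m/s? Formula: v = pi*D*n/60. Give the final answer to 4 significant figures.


v = pi * 1.3270 * 37.3480 / 60
v = 2.595 m/s


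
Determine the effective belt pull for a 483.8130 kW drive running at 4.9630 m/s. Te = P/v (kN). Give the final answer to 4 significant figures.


Te = P / v = 483.8130 / 4.9630
Te = 97.48 kN


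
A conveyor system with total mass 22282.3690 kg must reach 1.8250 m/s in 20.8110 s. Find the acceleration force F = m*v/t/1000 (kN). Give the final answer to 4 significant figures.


F = 22282.3690 * 1.8250 / 20.8110 / 1000
F = 1.954 kN


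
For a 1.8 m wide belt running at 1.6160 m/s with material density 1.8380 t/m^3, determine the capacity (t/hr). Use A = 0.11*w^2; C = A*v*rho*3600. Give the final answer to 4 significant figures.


A = 0.11 * 1.8^2 = 0.3564 m^2
C = 0.3564 * 1.6160 * 1.8380 * 3600
C = 3811 t/hr


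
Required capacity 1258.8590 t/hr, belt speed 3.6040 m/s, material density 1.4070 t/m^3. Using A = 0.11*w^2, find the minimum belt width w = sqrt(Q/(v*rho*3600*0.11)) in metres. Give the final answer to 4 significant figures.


A_req = 1258.8590 / (3.6040 * 1.4070 * 3600) = 0.0689598 m^2
w = sqrt(0.0689598 / 0.11)
w = 0.7918 m


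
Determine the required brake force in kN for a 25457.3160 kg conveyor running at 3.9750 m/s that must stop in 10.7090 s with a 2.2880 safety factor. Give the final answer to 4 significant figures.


F = 25457.3160 * 3.9750 / 10.7090 * 2.2880 / 1000
F = 21.62 kN


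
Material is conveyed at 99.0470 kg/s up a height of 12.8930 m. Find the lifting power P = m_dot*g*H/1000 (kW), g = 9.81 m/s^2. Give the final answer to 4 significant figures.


P = 99.0470 * 9.81 * 12.8930 / 1000
P = 12.53 kW


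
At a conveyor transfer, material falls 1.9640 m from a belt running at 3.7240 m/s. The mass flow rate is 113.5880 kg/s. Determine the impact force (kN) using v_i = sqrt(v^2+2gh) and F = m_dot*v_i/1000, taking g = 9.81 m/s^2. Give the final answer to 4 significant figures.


v_i = sqrt(3.7240^2 + 2*9.81*1.9640) = 7.23891 m/s
F = 113.5880 * 7.23891 / 1000
F = 0.8223 kN


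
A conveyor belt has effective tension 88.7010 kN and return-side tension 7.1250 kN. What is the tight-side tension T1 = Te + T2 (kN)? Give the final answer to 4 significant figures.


T1 = Te + T2 = 88.7010 + 7.1250
T1 = 95.83 kN


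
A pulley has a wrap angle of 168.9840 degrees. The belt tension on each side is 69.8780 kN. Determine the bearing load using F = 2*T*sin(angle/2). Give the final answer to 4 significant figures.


F = 2 * 69.8780 * sin(168.9840/2 deg)
F = 139.1 kN


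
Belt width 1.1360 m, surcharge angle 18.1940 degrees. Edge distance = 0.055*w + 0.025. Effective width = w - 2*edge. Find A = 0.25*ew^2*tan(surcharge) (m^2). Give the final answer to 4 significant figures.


edge = 0.055*1.1360 + 0.025 = 0.08748 m
ew = 1.1360 - 2*0.08748 = 0.96104 m
A = 0.25 * 0.96104^2 * tan(18.1940 deg)
A = 0.07589 m^2


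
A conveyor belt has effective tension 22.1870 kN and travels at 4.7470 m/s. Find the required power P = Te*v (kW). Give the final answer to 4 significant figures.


P = Te * v = 22.1870 * 4.7470
P = 105.3 kW


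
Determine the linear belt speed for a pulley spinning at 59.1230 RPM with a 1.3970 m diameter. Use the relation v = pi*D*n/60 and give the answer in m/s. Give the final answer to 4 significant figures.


v = pi * 1.3970 * 59.1230 / 60
v = 4.325 m/s


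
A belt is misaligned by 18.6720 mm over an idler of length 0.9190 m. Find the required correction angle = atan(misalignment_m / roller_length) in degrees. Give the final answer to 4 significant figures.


misalign_m = 18.6720 / 1000 = 0.018672 m
angle = atan(0.018672 / 0.9190)
angle = 1.164 deg


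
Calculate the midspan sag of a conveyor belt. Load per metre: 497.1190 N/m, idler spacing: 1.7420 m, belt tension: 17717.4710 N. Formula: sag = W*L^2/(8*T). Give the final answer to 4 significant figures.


sag = 497.1190 * 1.7420^2 / (8 * 17717.4710)
sag = 0.01064 m


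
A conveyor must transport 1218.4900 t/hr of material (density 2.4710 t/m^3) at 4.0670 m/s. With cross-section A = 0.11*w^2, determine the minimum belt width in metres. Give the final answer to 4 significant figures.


A_req = 1218.4900 / (4.0670 * 2.4710 * 3600) = 0.03368 m^2
w = sqrt(0.03368 / 0.11)
w = 0.5533 m


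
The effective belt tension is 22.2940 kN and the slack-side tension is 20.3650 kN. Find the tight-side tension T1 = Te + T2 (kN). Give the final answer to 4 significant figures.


T1 = Te + T2 = 22.2940 + 20.3650
T1 = 42.66 kN


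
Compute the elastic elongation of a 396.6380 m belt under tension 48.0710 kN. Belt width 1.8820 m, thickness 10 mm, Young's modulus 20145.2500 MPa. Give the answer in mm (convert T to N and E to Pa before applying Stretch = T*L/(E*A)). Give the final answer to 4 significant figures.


A = 1.8820 * 0.01 = 0.01882 m^2
Stretch = 48.0710*1000 * 396.6380 / (20145.2500e6 * 0.01882) * 1000
Stretch = 50.29 mm


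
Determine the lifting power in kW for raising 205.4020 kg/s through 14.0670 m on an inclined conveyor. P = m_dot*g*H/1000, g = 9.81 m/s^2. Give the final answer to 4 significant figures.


P = 205.4020 * 9.81 * 14.0670 / 1000
P = 28.34 kW


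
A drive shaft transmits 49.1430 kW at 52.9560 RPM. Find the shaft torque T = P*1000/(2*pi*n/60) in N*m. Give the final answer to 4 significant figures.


omega = 2*pi*52.9560/60 = 5.54554 rad/s
T = 49.1430*1000 / 5.54554
T = 8862 N*m


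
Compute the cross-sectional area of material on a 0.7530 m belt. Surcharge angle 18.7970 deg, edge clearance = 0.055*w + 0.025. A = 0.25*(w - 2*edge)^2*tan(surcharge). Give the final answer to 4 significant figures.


edge = 0.055*0.7530 + 0.025 = 0.066415 m
ew = 0.7530 - 2*0.066415 = 0.62017 m
A = 0.25 * 0.62017^2 * tan(18.7970 deg)
A = 0.03273 m^2


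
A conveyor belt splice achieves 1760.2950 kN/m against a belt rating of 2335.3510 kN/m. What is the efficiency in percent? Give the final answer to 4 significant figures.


Eff = 1760.2950 / 2335.3510 * 100
Eff = 75.38 %


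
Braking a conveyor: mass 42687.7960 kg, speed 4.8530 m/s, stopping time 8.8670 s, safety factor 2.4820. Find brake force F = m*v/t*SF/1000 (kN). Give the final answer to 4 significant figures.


F = 42687.7960 * 4.8530 / 8.8670 * 2.4820 / 1000
F = 57.99 kN


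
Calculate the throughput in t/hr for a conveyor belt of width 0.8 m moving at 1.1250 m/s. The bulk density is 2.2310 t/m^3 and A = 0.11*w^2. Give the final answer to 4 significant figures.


A = 0.11 * 0.8^2 = 0.0704 m^2
C = 0.0704 * 1.1250 * 2.2310 * 3600
C = 636.1 t/hr


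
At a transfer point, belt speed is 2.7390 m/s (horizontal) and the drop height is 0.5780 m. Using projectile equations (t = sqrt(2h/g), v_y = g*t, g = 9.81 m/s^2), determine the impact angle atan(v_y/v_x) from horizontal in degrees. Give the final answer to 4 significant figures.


t = sqrt(2*0.5780/9.81) = 0.343277 s
v_y = 9.81 * 0.343277 = 3.36755 m/s
angle = atan(3.36755 / 2.7390) = 50.88 deg


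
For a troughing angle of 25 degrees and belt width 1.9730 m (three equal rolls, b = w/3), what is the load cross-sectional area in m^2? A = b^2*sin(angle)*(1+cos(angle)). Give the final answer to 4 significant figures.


b = 1.9730/3 = 0.657667 m
A = 0.657667^2 * sin(25 deg) * (1 + cos(25 deg))
A = 0.3485 m^2


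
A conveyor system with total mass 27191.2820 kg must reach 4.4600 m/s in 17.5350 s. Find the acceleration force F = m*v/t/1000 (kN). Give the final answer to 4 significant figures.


F = 27191.2820 * 4.4600 / 17.5350 / 1000
F = 6.916 kN


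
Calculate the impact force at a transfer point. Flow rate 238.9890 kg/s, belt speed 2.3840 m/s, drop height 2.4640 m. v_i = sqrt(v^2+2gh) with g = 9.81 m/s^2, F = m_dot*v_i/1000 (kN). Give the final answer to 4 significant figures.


v_i = sqrt(2.3840^2 + 2*9.81*2.4640) = 7.35032 m/s
F = 238.9890 * 7.35032 / 1000
F = 1.757 kN


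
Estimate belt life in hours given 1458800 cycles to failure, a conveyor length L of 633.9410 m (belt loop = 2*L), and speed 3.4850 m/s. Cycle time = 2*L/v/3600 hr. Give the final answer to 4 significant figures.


cycle_time = 2 * 633.9410 / 3.4850 / 3600 = 0.101059 hr
life = 1458800 * 0.101059 = 147400 hours


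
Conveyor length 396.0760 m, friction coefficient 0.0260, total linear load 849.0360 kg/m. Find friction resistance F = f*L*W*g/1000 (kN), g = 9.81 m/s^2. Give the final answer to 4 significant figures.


F = 0.0260 * 396.0760 * 849.0360 * 9.81 / 1000
F = 85.77 kN


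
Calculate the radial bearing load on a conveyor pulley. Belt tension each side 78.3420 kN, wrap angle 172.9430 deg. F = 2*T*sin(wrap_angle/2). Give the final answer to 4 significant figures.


F = 2 * 78.3420 * sin(172.9430/2 deg)
F = 156.4 kN


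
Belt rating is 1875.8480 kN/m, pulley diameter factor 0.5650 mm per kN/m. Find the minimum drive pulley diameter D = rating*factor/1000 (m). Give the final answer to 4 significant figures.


D = 1875.8480 * 0.5650 / 1000
D = 1.060 m


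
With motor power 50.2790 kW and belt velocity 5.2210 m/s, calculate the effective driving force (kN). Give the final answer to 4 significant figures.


Te = P / v = 50.2790 / 5.2210
Te = 9.630 kN


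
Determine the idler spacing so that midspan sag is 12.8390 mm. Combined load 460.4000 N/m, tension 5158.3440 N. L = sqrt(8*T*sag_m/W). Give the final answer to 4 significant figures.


sag = 12.8390/1000 = 0.012839 m
L = sqrt(8 * 5158.3440 * 0.012839 / 460.4000)
L = 1.073 m


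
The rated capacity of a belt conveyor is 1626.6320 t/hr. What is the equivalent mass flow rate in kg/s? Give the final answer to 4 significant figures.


m_dot = 1626.6320 * 1000 / 3600
m_dot = 451.8 kg/s


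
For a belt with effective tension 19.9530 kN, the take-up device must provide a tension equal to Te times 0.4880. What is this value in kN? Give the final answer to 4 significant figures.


T_tu = 19.9530 * 0.4880
T_tu = 9.737 kN


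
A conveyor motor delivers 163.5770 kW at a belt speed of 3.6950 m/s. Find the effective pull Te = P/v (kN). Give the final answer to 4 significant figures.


Te = P / v = 163.5770 / 3.6950
Te = 44.27 kN


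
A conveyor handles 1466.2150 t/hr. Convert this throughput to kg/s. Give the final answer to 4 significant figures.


m_dot = 1466.2150 * 1000 / 3600
m_dot = 407.3 kg/s


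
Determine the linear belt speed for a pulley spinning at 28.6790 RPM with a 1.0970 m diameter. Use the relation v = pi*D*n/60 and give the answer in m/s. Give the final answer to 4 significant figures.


v = pi * 1.0970 * 28.6790 / 60
v = 1.647 m/s


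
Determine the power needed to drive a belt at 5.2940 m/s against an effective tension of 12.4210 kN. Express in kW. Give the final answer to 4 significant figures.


P = Te * v = 12.4210 * 5.2940
P = 65.76 kW


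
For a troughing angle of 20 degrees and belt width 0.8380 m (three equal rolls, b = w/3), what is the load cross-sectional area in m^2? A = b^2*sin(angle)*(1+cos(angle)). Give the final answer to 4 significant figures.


b = 0.8380/3 = 0.279333 m
A = 0.279333^2 * sin(20 deg) * (1 + cos(20 deg))
A = 0.05176 m^2


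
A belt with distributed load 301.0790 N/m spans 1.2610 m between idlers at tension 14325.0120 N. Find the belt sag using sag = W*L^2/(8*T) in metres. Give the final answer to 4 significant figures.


sag = 301.0790 * 1.2610^2 / (8 * 14325.0120)
sag = 0.004178 m


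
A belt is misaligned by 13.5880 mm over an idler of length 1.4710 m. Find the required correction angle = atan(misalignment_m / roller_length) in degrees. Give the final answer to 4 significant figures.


misalign_m = 13.5880 / 1000 = 0.013588 m
angle = atan(0.013588 / 1.4710)
angle = 0.5292 deg


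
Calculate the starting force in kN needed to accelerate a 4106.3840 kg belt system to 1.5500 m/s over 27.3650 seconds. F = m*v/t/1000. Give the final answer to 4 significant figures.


F = 4106.3840 * 1.5500 / 27.3650 / 1000
F = 0.2326 kN


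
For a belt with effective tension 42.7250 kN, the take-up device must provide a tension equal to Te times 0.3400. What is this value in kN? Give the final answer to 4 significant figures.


T_tu = 42.7250 * 0.3400
T_tu = 14.53 kN


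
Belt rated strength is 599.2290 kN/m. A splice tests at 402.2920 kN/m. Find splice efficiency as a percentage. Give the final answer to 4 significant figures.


Eff = 402.2920 / 599.2290 * 100
Eff = 67.13 %


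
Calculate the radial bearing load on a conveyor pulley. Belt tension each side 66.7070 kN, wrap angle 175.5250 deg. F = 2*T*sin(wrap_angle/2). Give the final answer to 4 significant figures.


F = 2 * 66.7070 * sin(175.5250/2 deg)
F = 133.3 kN


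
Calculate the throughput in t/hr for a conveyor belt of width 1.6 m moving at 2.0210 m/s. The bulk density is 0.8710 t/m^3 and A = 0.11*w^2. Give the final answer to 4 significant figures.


A = 0.11 * 1.6^2 = 0.2816 m^2
C = 0.2816 * 2.0210 * 0.8710 * 3600
C = 1785 t/hr


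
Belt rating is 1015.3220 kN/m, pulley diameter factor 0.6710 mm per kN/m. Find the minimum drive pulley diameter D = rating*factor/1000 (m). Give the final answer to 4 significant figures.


D = 1015.3220 * 0.6710 / 1000
D = 0.6813 m


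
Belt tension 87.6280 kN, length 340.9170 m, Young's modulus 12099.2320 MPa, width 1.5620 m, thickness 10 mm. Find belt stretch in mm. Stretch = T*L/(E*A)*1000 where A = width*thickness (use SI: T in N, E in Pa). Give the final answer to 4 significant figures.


A = 1.5620 * 0.01 = 0.01562 m^2
Stretch = 87.6280*1000 * 340.9170 / (12099.2320e6 * 0.01562) * 1000
Stretch = 158.1 mm


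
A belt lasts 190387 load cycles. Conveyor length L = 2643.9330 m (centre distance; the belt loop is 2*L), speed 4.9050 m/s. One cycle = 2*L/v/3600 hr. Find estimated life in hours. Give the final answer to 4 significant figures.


cycle_time = 2 * 2643.9330 / 4.9050 / 3600 = 0.29946 hr
life = 190387 * 0.29946 = 57010 hours


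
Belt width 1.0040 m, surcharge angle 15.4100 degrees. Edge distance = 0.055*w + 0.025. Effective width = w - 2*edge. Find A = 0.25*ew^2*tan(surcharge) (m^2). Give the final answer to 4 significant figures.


edge = 0.055*1.0040 + 0.025 = 0.08022 m
ew = 1.0040 - 2*0.08022 = 0.84356 m
A = 0.25 * 0.84356^2 * tan(15.4100 deg)
A = 0.04903 m^2


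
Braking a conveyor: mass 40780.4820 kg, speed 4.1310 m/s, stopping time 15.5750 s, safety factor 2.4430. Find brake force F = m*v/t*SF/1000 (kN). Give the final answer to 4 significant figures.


F = 40780.4820 * 4.1310 / 15.5750 * 2.4430 / 1000
F = 26.42 kN


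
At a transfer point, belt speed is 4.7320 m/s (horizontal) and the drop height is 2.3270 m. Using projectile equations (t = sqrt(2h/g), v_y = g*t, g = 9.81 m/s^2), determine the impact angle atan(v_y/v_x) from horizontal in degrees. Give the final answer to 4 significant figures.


t = sqrt(2*2.3270/9.81) = 0.688777 s
v_y = 9.81 * 0.688777 = 6.7569 m/s
angle = atan(6.7569 / 4.7320) = 55.00 deg


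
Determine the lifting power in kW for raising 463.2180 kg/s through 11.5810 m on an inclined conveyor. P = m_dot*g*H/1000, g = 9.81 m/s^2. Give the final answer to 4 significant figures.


P = 463.2180 * 9.81 * 11.5810 / 1000
P = 52.63 kW


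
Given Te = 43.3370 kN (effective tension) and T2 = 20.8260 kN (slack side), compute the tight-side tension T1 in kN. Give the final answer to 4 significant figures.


T1 = Te + T2 = 43.3370 + 20.8260
T1 = 64.16 kN


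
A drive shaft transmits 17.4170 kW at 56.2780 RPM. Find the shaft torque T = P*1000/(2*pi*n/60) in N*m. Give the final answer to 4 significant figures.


omega = 2*pi*56.2780/60 = 5.89342 rad/s
T = 17.4170*1000 / 5.89342
T = 2955 N*m


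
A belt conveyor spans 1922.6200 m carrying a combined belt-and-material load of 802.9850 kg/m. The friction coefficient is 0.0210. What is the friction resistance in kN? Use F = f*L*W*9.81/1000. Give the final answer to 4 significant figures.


F = 0.0210 * 1922.6200 * 802.9850 * 9.81 / 1000
F = 318.0 kN


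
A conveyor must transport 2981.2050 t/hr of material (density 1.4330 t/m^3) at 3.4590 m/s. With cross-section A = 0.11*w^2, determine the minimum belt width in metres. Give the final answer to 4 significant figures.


A_req = 2981.2050 / (3.4590 * 1.4330 * 3600) = 0.167068 m^2
w = sqrt(0.167068 / 0.11)
w = 1.232 m


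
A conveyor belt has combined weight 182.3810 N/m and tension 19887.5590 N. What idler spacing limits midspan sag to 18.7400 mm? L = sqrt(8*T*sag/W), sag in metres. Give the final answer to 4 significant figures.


sag = 18.7400/1000 = 0.018740 m
L = sqrt(8 * 19887.5590 * 0.018740 / 182.3810)
L = 4.043 m


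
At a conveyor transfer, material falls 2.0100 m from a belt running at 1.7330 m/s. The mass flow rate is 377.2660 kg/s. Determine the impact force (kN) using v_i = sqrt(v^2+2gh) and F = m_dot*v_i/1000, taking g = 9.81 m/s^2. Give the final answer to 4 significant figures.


v_i = sqrt(1.7330^2 + 2*9.81*2.0100) = 6.51456 m/s
F = 377.2660 * 6.51456 / 1000
F = 2.458 kN


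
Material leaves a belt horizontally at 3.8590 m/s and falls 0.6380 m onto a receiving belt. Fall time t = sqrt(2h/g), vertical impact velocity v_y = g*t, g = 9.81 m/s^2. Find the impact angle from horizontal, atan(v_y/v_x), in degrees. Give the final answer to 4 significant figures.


t = sqrt(2*0.6380/9.81) = 0.360654 s
v_y = 9.81 * 0.360654 = 3.53802 m/s
angle = atan(3.53802 / 3.8590) = 42.52 deg


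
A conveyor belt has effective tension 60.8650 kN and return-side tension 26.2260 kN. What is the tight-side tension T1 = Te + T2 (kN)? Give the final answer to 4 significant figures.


T1 = Te + T2 = 60.8650 + 26.2260
T1 = 87.09 kN


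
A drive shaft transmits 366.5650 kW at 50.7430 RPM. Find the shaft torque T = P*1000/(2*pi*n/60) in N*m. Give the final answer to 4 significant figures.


omega = 2*pi*50.7430/60 = 5.31379 rad/s
T = 366.5650*1000 / 5.31379
T = 68980 N*m


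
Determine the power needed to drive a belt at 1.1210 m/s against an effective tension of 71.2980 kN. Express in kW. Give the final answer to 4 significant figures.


P = Te * v = 71.2980 * 1.1210
P = 79.93 kW


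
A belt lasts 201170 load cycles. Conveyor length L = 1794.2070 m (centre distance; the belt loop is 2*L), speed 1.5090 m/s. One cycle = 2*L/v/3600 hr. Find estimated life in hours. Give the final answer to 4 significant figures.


cycle_time = 2 * 1794.2070 / 1.5090 / 3600 = 0.660558 hr
life = 201170 * 0.660558 = 132900 hours


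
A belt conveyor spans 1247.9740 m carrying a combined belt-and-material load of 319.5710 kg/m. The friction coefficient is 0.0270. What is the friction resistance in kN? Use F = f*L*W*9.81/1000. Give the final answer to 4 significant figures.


F = 0.0270 * 1247.9740 * 319.5710 * 9.81 / 1000
F = 105.6 kN


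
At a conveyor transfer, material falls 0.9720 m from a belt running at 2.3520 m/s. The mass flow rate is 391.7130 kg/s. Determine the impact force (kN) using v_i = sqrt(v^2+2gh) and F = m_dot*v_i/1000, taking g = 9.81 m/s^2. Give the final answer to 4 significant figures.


v_i = sqrt(2.3520^2 + 2*9.81*0.9720) = 4.9601 m/s
F = 391.7130 * 4.9601 / 1000
F = 1.943 kN


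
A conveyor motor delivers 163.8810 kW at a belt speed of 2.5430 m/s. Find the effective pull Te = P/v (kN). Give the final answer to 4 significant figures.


Te = P / v = 163.8810 / 2.5430
Te = 64.44 kN


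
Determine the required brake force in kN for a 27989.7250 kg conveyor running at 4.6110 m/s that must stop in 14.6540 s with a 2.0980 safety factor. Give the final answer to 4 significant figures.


F = 27989.7250 * 4.6110 / 14.6540 * 2.0980 / 1000
F = 18.48 kN


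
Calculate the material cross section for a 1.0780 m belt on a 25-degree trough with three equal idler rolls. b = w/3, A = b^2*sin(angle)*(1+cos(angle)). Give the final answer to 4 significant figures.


b = 1.0780/3 = 0.359333 m
A = 0.359333^2 * sin(25 deg) * (1 + cos(25 deg))
A = 0.1040 m^2


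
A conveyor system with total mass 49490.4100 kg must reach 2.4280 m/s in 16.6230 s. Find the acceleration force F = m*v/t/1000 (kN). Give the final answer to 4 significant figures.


F = 49490.4100 * 2.4280 / 16.6230 / 1000
F = 7.229 kN


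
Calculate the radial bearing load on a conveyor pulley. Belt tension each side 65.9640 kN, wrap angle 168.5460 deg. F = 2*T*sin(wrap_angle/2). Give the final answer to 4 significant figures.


F = 2 * 65.9640 * sin(168.5460/2 deg)
F = 131.3 kN


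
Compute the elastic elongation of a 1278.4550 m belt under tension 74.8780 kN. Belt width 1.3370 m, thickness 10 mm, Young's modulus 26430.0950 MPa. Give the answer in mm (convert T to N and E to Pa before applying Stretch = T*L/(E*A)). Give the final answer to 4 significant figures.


A = 1.3370 * 0.01 = 0.01337 m^2
Stretch = 74.8780*1000 * 1278.4550 / (26430.0950e6 * 0.01337) * 1000
Stretch = 270.9 mm


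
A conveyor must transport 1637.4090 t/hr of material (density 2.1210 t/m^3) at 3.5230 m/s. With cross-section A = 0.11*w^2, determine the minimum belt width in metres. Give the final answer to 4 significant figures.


A_req = 1637.4090 / (3.5230 * 2.1210 * 3600) = 0.0608697 m^2
w = sqrt(0.0608697 / 0.11)
w = 0.7439 m


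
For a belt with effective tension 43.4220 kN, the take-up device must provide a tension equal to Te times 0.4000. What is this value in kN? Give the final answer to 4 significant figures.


T_tu = 43.4220 * 0.4000
T_tu = 17.37 kN


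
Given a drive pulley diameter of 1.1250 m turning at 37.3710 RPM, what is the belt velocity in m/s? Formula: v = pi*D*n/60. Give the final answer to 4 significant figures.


v = pi * 1.1250 * 37.3710 / 60
v = 2.201 m/s


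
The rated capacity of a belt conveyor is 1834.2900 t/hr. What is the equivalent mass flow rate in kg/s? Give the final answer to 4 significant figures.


m_dot = 1834.2900 * 1000 / 3600
m_dot = 509.5 kg/s


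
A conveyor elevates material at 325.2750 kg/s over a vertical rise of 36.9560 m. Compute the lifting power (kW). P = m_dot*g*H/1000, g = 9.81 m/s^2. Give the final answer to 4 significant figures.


P = 325.2750 * 9.81 * 36.9560 / 1000
P = 117.9 kW


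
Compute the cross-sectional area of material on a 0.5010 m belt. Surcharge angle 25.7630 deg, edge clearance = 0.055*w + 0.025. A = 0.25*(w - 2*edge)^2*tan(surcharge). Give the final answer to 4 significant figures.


edge = 0.055*0.5010 + 0.025 = 0.052555 m
ew = 0.5010 - 2*0.052555 = 0.39589 m
A = 0.25 * 0.39589^2 * tan(25.7630 deg)
A = 0.01891 m^2


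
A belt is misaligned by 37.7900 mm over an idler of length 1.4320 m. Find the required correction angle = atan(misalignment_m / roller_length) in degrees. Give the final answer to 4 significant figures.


misalign_m = 37.7900 / 1000 = 0.037790 m
angle = atan(0.037790 / 1.4320)
angle = 1.512 deg


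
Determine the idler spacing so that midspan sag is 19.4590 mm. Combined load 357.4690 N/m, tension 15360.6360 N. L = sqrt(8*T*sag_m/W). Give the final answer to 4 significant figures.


sag = 19.4590/1000 = 0.019459 m
L = sqrt(8 * 15360.6360 * 0.019459 / 357.4690)
L = 2.586 m


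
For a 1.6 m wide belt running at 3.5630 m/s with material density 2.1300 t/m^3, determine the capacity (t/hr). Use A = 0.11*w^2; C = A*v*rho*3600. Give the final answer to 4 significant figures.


A = 0.11 * 1.6^2 = 0.2816 m^2
C = 0.2816 * 3.5630 * 2.1300 * 3600
C = 7694 t/hr


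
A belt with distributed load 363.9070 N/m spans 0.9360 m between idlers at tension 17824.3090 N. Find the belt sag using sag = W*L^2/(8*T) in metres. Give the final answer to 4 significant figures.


sag = 363.9070 * 0.9360^2 / (8 * 17824.3090)
sag = 0.002236 m


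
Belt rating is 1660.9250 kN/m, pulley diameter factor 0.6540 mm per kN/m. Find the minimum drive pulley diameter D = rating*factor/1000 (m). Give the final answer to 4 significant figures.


D = 1660.9250 * 0.6540 / 1000
D = 1.086 m


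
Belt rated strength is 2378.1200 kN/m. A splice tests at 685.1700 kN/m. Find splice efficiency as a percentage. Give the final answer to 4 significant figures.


Eff = 685.1700 / 2378.1200 * 100
Eff = 28.81 %


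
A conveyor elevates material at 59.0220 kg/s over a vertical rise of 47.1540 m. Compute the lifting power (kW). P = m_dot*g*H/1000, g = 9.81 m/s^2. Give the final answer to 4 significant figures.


P = 59.0220 * 9.81 * 47.1540 / 1000
P = 27.30 kW


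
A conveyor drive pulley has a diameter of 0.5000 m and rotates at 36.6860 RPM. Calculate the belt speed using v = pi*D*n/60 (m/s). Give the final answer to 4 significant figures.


v = pi * 0.5000 * 36.6860 / 60
v = 0.9604 m/s


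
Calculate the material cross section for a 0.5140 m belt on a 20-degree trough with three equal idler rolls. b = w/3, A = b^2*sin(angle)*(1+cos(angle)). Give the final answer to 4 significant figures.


b = 0.5140/3 = 0.171333 m
A = 0.171333^2 * sin(20 deg) * (1 + cos(20 deg))
A = 0.01947 m^2


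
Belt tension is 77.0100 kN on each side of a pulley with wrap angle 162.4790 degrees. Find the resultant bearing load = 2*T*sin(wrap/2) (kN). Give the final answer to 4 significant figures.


F = 2 * 77.0100 * sin(162.4790/2 deg)
F = 152.2 kN


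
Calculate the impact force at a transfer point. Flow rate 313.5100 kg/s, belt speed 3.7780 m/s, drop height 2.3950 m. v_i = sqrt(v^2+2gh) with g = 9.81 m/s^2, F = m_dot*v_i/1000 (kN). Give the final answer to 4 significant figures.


v_i = sqrt(3.7780^2 + 2*9.81*2.3950) = 7.82708 m/s
F = 313.5100 * 7.82708 / 1000
F = 2.454 kN


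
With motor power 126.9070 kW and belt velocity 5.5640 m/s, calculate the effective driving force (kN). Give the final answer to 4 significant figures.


Te = P / v = 126.9070 / 5.5640
Te = 22.81 kN


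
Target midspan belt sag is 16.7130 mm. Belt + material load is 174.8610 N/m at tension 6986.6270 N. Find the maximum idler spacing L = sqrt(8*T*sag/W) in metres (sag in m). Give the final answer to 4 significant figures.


sag = 16.7130/1000 = 0.016713 m
L = sqrt(8 * 6986.6270 * 0.016713 / 174.8610)
L = 2.311 m


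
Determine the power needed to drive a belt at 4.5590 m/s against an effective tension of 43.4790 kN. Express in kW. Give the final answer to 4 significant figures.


P = Te * v = 43.4790 * 4.5590
P = 198.2 kW


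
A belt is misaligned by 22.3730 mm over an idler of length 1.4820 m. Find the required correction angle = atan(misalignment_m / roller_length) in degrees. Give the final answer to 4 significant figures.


misalign_m = 22.3730 / 1000 = 0.022373 m
angle = atan(0.022373 / 1.4820)
angle = 0.8649 deg


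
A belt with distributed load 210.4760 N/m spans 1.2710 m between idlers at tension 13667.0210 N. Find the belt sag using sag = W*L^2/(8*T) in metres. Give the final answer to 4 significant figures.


sag = 210.4760 * 1.2710^2 / (8 * 13667.0210)
sag = 0.003110 m


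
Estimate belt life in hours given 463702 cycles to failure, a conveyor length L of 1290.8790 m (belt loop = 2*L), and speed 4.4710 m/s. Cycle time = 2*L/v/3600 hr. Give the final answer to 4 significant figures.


cycle_time = 2 * 1290.8790 / 4.4710 / 3600 = 0.160401 hr
life = 463702 * 0.160401 = 74380 hours


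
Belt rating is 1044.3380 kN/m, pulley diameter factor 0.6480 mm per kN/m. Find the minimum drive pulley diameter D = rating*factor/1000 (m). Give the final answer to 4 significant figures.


D = 1044.3380 * 0.6480 / 1000
D = 0.6767 m


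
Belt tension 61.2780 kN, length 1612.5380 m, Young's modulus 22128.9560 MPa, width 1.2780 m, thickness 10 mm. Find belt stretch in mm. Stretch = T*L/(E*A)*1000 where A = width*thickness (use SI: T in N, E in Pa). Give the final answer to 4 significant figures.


A = 1.2780 * 0.01 = 0.01278 m^2
Stretch = 61.2780*1000 * 1612.5380 / (22128.9560e6 * 0.01278) * 1000
Stretch = 349.4 mm


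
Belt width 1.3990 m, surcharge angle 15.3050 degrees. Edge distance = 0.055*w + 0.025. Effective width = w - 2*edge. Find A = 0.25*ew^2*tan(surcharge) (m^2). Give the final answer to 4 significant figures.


edge = 0.055*1.3990 + 0.025 = 0.101945 m
ew = 1.3990 - 2*0.101945 = 1.19511 m
A = 0.25 * 1.19511^2 * tan(15.3050 deg)
A = 0.09772 m^2


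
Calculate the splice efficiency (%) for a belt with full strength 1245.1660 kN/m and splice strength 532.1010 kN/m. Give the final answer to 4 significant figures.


Eff = 532.1010 / 1245.1660 * 100
Eff = 42.73 %


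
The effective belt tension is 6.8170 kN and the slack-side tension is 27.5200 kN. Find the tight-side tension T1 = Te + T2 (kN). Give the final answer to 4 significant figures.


T1 = Te + T2 = 6.8170 + 27.5200
T1 = 34.34 kN


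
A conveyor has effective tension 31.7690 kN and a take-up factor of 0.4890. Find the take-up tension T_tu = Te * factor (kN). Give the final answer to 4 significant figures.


T_tu = 31.7690 * 0.4890
T_tu = 15.54 kN


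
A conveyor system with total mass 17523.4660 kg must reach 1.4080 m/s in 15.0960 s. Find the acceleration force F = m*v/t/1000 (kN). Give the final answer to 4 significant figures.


F = 17523.4660 * 1.4080 / 15.0960 / 1000
F = 1.634 kN


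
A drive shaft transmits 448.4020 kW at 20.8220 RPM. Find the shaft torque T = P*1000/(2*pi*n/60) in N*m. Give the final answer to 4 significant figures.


omega = 2*pi*20.8220/60 = 2.18047 rad/s
T = 448.4020*1000 / 2.18047
T = 205600 N*m


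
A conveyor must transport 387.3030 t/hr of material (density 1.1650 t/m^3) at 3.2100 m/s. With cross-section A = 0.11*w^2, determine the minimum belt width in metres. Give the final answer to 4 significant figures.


A_req = 387.3030 / (3.2100 * 1.1650 * 3600) = 0.0287685 m^2
w = sqrt(0.0287685 / 0.11)
w = 0.5114 m


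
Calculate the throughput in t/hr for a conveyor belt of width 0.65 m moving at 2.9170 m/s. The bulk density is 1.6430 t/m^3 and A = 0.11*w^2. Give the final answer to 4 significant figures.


A = 0.11 * 0.65^2 = 0.046475 m^2
C = 0.046475 * 2.9170 * 1.6430 * 3600
C = 801.9 t/hr


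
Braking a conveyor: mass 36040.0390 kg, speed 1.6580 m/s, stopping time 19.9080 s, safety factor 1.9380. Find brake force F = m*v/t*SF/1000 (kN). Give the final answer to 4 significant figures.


F = 36040.0390 * 1.6580 / 19.9080 * 1.9380 / 1000
F = 5.817 kN


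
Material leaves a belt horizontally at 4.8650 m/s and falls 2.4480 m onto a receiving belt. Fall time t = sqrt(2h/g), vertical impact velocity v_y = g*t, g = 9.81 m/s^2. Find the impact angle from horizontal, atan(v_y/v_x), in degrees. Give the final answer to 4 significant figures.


t = sqrt(2*2.4480/9.81) = 0.706458 s
v_y = 9.81 * 0.706458 = 6.93035 m/s
angle = atan(6.93035 / 4.8650) = 54.93 deg


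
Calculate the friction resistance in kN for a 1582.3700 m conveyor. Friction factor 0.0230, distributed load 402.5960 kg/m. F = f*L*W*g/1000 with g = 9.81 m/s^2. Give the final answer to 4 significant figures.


F = 0.0230 * 1582.3700 * 402.5960 * 9.81 / 1000
F = 143.7 kN


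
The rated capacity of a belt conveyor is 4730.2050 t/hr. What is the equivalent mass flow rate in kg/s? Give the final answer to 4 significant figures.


m_dot = 4730.2050 * 1000 / 3600
m_dot = 1314 kg/s


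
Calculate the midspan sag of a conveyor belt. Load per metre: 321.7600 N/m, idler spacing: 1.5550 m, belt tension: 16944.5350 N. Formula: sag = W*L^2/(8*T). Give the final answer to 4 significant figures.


sag = 321.7600 * 1.5550^2 / (8 * 16944.5350)
sag = 0.005739 m


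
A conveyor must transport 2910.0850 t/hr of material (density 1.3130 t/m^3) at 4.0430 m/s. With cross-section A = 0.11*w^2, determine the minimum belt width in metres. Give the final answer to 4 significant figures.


A_req = 2910.0850 / (4.0430 * 1.3130 * 3600) = 0.152277 m^2
w = sqrt(0.152277 / 0.11)
w = 1.177 m


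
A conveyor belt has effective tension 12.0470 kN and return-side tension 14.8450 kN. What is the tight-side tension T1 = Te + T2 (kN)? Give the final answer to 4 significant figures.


T1 = Te + T2 = 12.0470 + 14.8450
T1 = 26.89 kN


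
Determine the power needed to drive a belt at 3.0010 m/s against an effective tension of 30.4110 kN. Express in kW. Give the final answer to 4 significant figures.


P = Te * v = 30.4110 * 3.0010
P = 91.26 kW


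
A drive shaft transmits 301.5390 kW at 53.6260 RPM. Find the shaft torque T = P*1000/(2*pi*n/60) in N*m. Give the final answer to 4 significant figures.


omega = 2*pi*53.6260/60 = 5.6157 rad/s
T = 301.5390*1000 / 5.6157
T = 53700 N*m


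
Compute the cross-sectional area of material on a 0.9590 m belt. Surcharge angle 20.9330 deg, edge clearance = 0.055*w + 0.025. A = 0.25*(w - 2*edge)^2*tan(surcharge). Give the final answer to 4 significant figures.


edge = 0.055*0.9590 + 0.025 = 0.077745 m
ew = 0.9590 - 2*0.077745 = 0.80351 m
A = 0.25 * 0.80351^2 * tan(20.9330 deg)
A = 0.06174 m^2


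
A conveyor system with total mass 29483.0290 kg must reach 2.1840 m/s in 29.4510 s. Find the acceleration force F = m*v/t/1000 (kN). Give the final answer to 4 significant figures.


F = 29483.0290 * 2.1840 / 29.4510 / 1000
F = 2.186 kN


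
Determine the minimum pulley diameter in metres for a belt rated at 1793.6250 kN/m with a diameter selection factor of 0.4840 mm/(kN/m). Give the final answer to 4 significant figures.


D = 1793.6250 * 0.4840 / 1000
D = 0.8681 m


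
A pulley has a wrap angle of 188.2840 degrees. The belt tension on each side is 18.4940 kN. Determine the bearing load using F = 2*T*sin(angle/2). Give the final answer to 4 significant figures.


F = 2 * 18.4940 * sin(188.2840/2 deg)
F = 36.89 kN


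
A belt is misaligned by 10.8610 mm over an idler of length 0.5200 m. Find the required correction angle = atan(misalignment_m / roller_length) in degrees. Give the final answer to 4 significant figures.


misalign_m = 10.8610 / 1000 = 0.010861 m
angle = atan(0.010861 / 0.5200)
angle = 1.197 deg
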